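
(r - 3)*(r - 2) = r^2 - 5*r + 6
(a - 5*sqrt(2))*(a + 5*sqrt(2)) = a^2 - 50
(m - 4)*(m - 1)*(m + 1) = m^3 - 4*m^2 - m + 4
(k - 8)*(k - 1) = k^2 - 9*k + 8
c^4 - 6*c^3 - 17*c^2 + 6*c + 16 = (c - 8)*(c - 1)*(c + 1)*(c + 2)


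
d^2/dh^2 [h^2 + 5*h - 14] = 2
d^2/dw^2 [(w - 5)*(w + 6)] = 2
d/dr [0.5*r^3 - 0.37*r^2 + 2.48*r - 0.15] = 1.5*r^2 - 0.74*r + 2.48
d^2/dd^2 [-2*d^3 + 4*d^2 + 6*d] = 8 - 12*d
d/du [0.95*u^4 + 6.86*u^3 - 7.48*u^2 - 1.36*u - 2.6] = 3.8*u^3 + 20.58*u^2 - 14.96*u - 1.36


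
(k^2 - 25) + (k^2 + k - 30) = 2*k^2 + k - 55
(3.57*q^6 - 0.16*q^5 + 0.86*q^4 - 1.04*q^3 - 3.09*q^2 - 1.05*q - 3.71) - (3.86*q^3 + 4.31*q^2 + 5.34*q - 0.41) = 3.57*q^6 - 0.16*q^5 + 0.86*q^4 - 4.9*q^3 - 7.4*q^2 - 6.39*q - 3.3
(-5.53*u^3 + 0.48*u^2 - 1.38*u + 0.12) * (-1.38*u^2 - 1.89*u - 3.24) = 7.6314*u^5 + 9.7893*u^4 + 18.9144*u^3 + 0.8874*u^2 + 4.2444*u - 0.3888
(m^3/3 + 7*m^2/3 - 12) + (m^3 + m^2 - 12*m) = 4*m^3/3 + 10*m^2/3 - 12*m - 12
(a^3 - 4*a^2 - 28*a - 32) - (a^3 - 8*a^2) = 4*a^2 - 28*a - 32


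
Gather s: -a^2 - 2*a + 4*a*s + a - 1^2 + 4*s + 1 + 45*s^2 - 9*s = -a^2 - a + 45*s^2 + s*(4*a - 5)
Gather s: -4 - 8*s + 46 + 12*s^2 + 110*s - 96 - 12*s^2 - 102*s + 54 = 0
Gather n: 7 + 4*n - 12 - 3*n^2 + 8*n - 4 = -3*n^2 + 12*n - 9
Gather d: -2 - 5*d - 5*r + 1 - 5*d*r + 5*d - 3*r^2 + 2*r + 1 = -5*d*r - 3*r^2 - 3*r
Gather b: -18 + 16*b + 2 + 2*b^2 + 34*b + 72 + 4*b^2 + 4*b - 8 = 6*b^2 + 54*b + 48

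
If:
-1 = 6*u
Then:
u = -1/6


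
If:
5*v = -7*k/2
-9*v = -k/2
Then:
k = 0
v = 0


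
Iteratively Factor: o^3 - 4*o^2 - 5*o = (o)*(o^2 - 4*o - 5) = o*(o - 5)*(o + 1)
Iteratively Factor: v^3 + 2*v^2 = (v)*(v^2 + 2*v) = v*(v + 2)*(v)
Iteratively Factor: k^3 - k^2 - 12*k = (k - 4)*(k^2 + 3*k) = k*(k - 4)*(k + 3)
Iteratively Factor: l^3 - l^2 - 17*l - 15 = (l + 1)*(l^2 - 2*l - 15) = (l - 5)*(l + 1)*(l + 3)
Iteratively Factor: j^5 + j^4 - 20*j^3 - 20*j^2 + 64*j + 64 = (j + 1)*(j^4 - 20*j^2 + 64) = (j + 1)*(j + 2)*(j^3 - 2*j^2 - 16*j + 32) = (j + 1)*(j + 2)*(j + 4)*(j^2 - 6*j + 8) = (j - 4)*(j + 1)*(j + 2)*(j + 4)*(j - 2)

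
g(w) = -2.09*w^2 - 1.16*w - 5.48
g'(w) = -4.18*w - 1.16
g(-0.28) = -5.32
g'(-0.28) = 0.01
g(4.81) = -59.41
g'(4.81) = -21.27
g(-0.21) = -5.33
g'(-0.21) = -0.28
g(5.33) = -71.04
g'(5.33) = -23.44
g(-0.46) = -5.39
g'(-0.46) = 0.76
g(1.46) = -11.63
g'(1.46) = -7.26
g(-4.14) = -36.50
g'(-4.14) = 16.15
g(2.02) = -16.35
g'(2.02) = -9.60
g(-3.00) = -20.81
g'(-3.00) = 11.38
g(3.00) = -27.77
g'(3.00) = -13.70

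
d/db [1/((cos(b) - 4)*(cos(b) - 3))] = (2*cos(b) - 7)*sin(b)/((cos(b) - 4)^2*(cos(b) - 3)^2)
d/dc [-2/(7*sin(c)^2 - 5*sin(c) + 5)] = 2*(14*sin(c) - 5)*cos(c)/(7*sin(c)^2 - 5*sin(c) + 5)^2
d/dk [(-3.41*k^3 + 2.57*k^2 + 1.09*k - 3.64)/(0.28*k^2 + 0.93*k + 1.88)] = (-0.9548*k^4 - 6.3426*k^3 - 17.1475*k^2 + 11.7016*k + 5.4344)/(0.0784*k^4 + 0.5208*k^3 + 1.9177*k^2 + 3.4968*k + 3.5344)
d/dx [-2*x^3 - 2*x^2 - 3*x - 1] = -6*x^2 - 4*x - 3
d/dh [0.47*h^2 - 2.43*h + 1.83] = 0.94*h - 2.43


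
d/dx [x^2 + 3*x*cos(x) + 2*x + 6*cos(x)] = -3*x*sin(x) + 2*x - 6*sin(x) + 3*cos(x) + 2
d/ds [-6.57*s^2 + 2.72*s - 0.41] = 2.72 - 13.14*s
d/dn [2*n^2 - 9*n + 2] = 4*n - 9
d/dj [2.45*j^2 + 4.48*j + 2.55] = 4.9*j + 4.48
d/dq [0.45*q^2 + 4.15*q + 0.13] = 0.9*q + 4.15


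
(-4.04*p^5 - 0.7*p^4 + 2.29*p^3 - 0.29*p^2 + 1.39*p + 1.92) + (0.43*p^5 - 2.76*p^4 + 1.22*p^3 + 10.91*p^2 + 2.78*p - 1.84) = -3.61*p^5 - 3.46*p^4 + 3.51*p^3 + 10.62*p^2 + 4.17*p + 0.0799999999999998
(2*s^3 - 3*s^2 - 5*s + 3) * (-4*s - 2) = -8*s^4 + 8*s^3 + 26*s^2 - 2*s - 6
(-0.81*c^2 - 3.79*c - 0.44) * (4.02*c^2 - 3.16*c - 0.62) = -3.2562*c^4 - 12.6762*c^3 + 10.7098*c^2 + 3.7402*c + 0.2728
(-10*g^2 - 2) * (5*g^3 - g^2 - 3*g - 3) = -50*g^5 + 10*g^4 + 20*g^3 + 32*g^2 + 6*g + 6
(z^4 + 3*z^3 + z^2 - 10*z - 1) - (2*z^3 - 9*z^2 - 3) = z^4 + z^3 + 10*z^2 - 10*z + 2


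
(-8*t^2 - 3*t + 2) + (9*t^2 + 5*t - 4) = t^2 + 2*t - 2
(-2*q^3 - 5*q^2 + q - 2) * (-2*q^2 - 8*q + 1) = 4*q^5 + 26*q^4 + 36*q^3 - 9*q^2 + 17*q - 2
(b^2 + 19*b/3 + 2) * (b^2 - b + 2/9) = b^4 + 16*b^3/3 - 37*b^2/9 - 16*b/27 + 4/9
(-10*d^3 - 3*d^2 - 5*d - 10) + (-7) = -10*d^3 - 3*d^2 - 5*d - 17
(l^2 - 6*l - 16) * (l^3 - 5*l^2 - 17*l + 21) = l^5 - 11*l^4 - 3*l^3 + 203*l^2 + 146*l - 336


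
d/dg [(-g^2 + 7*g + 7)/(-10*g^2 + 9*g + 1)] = (61*g^2 + 138*g - 56)/(100*g^4 - 180*g^3 + 61*g^2 + 18*g + 1)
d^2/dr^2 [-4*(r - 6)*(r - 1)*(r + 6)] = 8 - 24*r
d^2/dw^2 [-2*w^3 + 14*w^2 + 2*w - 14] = 28 - 12*w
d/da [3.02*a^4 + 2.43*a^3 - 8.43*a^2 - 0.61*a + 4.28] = 12.08*a^3 + 7.29*a^2 - 16.86*a - 0.61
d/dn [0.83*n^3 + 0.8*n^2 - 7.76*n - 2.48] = 2.49*n^2 + 1.6*n - 7.76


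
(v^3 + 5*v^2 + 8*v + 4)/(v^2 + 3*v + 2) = v + 2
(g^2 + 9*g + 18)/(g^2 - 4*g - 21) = (g + 6)/(g - 7)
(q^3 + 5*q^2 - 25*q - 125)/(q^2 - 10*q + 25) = (q^2 + 10*q + 25)/(q - 5)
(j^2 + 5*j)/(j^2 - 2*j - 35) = j/(j - 7)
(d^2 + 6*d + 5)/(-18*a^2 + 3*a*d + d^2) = (d^2 + 6*d + 5)/(-18*a^2 + 3*a*d + d^2)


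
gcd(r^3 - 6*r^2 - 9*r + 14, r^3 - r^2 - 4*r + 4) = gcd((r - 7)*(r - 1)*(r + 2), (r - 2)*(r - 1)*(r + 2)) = r^2 + r - 2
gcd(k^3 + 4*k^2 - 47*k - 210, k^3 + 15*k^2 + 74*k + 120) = k^2 + 11*k + 30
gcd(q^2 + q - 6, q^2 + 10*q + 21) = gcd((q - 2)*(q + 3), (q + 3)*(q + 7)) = q + 3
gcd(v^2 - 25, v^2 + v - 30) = v - 5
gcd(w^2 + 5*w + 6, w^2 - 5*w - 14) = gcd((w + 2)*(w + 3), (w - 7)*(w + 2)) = w + 2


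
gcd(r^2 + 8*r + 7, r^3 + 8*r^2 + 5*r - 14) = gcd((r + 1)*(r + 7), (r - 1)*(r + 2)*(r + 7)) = r + 7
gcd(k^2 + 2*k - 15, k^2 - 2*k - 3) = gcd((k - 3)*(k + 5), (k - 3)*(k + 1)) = k - 3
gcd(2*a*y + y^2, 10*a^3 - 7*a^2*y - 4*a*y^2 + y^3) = 2*a + y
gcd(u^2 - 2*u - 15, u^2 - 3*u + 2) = 1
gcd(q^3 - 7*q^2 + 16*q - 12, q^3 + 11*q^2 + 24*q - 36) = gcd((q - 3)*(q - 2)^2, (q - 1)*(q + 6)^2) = 1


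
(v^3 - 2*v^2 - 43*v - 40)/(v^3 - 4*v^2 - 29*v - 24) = (v + 5)/(v + 3)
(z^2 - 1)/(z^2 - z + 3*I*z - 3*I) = (z + 1)/(z + 3*I)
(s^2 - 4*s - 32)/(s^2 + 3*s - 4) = (s - 8)/(s - 1)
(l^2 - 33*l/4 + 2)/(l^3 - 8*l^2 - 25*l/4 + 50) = (4*l - 1)/(4*l^2 - 25)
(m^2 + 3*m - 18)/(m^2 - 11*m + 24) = (m + 6)/(m - 8)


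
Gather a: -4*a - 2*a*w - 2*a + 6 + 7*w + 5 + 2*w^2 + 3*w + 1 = a*(-2*w - 6) + 2*w^2 + 10*w + 12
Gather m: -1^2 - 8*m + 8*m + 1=0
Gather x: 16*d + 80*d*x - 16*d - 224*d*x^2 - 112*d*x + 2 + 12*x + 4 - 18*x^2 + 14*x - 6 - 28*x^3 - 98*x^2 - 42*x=-28*x^3 + x^2*(-224*d - 116) + x*(-32*d - 16)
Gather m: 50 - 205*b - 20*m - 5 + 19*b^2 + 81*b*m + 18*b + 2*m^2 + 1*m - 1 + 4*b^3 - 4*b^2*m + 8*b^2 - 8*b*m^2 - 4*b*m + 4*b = 4*b^3 + 27*b^2 - 183*b + m^2*(2 - 8*b) + m*(-4*b^2 + 77*b - 19) + 44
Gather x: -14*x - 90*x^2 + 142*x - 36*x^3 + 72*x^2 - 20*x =-36*x^3 - 18*x^2 + 108*x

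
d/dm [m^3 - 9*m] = 3*m^2 - 9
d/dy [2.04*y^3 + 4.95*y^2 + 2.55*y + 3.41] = 6.12*y^2 + 9.9*y + 2.55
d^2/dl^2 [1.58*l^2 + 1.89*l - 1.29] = 3.16000000000000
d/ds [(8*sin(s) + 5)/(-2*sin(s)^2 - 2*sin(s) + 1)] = 2*(8*sin(s)^2 + 10*sin(s) + 9)*cos(s)/(2*sin(s) - cos(2*s))^2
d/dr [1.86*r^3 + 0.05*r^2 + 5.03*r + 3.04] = 5.58*r^2 + 0.1*r + 5.03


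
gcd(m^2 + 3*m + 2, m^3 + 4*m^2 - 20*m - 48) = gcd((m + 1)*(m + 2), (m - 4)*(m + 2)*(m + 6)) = m + 2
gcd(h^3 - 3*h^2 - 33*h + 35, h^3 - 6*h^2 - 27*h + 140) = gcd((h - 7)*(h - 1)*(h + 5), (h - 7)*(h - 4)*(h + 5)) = h^2 - 2*h - 35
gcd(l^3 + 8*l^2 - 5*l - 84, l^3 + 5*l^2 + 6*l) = 1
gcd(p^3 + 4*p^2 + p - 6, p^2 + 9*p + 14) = p + 2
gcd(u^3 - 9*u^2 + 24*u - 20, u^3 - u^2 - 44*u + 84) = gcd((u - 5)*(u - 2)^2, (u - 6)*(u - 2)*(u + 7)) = u - 2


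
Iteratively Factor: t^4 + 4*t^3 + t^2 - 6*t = (t - 1)*(t^3 + 5*t^2 + 6*t) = t*(t - 1)*(t^2 + 5*t + 6) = t*(t - 1)*(t + 3)*(t + 2)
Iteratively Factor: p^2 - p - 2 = (p - 2)*(p + 1)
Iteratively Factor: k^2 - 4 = (k + 2)*(k - 2)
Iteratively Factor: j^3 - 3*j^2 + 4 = (j - 2)*(j^2 - j - 2) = (j - 2)*(j + 1)*(j - 2)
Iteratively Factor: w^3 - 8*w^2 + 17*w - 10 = (w - 5)*(w^2 - 3*w + 2) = (w - 5)*(w - 1)*(w - 2)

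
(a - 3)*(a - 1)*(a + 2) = a^3 - 2*a^2 - 5*a + 6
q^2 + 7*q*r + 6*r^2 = (q + r)*(q + 6*r)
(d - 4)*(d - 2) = d^2 - 6*d + 8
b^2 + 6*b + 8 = (b + 2)*(b + 4)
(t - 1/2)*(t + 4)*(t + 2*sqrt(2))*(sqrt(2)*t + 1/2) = sqrt(2)*t^4 + 9*t^3/2 + 7*sqrt(2)*t^3/2 - sqrt(2)*t^2 + 63*t^2/4 - 9*t + 7*sqrt(2)*t/2 - 2*sqrt(2)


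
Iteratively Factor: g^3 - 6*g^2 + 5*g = (g)*(g^2 - 6*g + 5) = g*(g - 5)*(g - 1)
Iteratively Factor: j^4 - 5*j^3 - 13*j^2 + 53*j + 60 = (j + 3)*(j^3 - 8*j^2 + 11*j + 20) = (j + 1)*(j + 3)*(j^2 - 9*j + 20) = (j - 5)*(j + 1)*(j + 3)*(j - 4)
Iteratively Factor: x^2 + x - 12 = (x + 4)*(x - 3)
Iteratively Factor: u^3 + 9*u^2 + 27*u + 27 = (u + 3)*(u^2 + 6*u + 9) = (u + 3)^2*(u + 3)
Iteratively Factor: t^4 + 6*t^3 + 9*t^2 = (t + 3)*(t^3 + 3*t^2) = t*(t + 3)*(t^2 + 3*t) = t^2*(t + 3)*(t + 3)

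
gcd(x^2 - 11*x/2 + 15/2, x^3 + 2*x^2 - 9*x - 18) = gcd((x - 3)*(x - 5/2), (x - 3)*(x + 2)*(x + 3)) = x - 3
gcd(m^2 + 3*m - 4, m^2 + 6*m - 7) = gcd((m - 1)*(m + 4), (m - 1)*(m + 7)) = m - 1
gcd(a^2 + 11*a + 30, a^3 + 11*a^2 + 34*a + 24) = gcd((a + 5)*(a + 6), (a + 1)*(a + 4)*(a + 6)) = a + 6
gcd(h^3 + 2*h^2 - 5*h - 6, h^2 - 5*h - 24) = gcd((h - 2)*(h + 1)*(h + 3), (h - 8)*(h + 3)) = h + 3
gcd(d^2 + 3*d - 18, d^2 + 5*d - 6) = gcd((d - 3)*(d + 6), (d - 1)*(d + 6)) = d + 6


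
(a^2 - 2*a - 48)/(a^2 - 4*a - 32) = (a + 6)/(a + 4)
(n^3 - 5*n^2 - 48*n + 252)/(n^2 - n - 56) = (n^2 - 12*n + 36)/(n - 8)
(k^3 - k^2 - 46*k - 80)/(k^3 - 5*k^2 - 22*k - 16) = (k + 5)/(k + 1)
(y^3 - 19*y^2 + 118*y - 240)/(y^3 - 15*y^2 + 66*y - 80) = (y - 6)/(y - 2)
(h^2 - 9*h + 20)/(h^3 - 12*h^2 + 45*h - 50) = (h - 4)/(h^2 - 7*h + 10)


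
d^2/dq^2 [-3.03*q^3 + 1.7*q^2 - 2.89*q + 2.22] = 3.4 - 18.18*q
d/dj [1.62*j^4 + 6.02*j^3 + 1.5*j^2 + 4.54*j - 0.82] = 6.48*j^3 + 18.06*j^2 + 3.0*j + 4.54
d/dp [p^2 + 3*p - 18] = 2*p + 3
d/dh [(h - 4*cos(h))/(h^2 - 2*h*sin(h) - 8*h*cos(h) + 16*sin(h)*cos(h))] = (-4*h^2*sin(h) + 2*h^2*cos(h) - h^2 + 8*h*cos(h) - 16*h*cos(2*h) - 8*h + 4*sin(2*h) + 48*cos(h) - 16*cos(2*h) + 16*cos(3*h) - 16)/((h - 2*sin(h))^2*(h - 8*cos(h))^2)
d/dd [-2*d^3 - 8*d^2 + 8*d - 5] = -6*d^2 - 16*d + 8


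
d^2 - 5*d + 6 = (d - 3)*(d - 2)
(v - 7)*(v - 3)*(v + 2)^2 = v^4 - 6*v^3 - 15*v^2 + 44*v + 84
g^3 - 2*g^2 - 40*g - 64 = (g - 8)*(g + 2)*(g + 4)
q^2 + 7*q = q*(q + 7)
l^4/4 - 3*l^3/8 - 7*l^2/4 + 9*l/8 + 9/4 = (l/4 + 1/2)*(l - 3)*(l - 3/2)*(l + 1)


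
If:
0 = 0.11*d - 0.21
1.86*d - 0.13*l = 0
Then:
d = 1.91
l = 27.31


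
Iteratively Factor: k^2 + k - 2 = (k + 2)*(k - 1)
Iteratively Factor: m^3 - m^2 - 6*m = (m)*(m^2 - m - 6) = m*(m - 3)*(m + 2)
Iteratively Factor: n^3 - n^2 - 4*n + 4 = (n + 2)*(n^2 - 3*n + 2) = (n - 2)*(n + 2)*(n - 1)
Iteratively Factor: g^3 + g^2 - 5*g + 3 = (g - 1)*(g^2 + 2*g - 3) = (g - 1)^2*(g + 3)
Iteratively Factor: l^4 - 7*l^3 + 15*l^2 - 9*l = (l - 3)*(l^3 - 4*l^2 + 3*l) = l*(l - 3)*(l^2 - 4*l + 3) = l*(l - 3)^2*(l - 1)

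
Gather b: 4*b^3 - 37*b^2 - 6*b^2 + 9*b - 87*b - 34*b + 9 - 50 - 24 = 4*b^3 - 43*b^2 - 112*b - 65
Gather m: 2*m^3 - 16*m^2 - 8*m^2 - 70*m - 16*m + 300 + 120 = 2*m^3 - 24*m^2 - 86*m + 420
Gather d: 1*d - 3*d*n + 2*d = d*(3 - 3*n)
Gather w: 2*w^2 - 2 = 2*w^2 - 2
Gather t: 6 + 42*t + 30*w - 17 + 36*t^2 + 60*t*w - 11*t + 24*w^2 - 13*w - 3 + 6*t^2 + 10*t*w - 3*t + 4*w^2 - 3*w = 42*t^2 + t*(70*w + 28) + 28*w^2 + 14*w - 14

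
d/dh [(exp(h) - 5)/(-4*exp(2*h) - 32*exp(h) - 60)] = (2*(exp(h) - 5)*(exp(h) + 4) - exp(2*h) - 8*exp(h) - 15)*exp(h)/(4*(exp(2*h) + 8*exp(h) + 15)^2)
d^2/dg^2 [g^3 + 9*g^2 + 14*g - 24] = 6*g + 18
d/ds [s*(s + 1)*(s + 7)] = 3*s^2 + 16*s + 7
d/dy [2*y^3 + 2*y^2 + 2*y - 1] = 6*y^2 + 4*y + 2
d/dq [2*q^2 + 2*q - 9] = 4*q + 2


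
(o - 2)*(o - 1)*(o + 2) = o^3 - o^2 - 4*o + 4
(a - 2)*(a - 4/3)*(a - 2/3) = a^3 - 4*a^2 + 44*a/9 - 16/9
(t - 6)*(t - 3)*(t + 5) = t^3 - 4*t^2 - 27*t + 90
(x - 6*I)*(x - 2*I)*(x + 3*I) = x^3 - 5*I*x^2 + 12*x - 36*I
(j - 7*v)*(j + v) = j^2 - 6*j*v - 7*v^2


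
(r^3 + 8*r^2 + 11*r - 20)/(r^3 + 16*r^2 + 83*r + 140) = (r - 1)/(r + 7)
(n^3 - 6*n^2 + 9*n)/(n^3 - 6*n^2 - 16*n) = (-n^2 + 6*n - 9)/(-n^2 + 6*n + 16)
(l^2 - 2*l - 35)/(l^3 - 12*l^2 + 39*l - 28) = (l + 5)/(l^2 - 5*l + 4)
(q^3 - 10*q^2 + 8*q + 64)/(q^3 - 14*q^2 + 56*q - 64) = (q + 2)/(q - 2)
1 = 1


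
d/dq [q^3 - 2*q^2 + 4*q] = 3*q^2 - 4*q + 4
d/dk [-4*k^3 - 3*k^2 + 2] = 6*k*(-2*k - 1)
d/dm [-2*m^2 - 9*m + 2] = -4*m - 9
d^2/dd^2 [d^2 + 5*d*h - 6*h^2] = 2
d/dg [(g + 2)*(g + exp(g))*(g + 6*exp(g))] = (g + 2)*(g + exp(g))*(6*exp(g) + 1) + (g + 2)*(g + 6*exp(g))*(exp(g) + 1) + (g + exp(g))*(g + 6*exp(g))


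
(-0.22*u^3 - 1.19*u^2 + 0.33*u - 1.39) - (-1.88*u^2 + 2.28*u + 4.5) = -0.22*u^3 + 0.69*u^2 - 1.95*u - 5.89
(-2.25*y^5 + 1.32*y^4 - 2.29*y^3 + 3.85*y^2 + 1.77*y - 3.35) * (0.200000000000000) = -0.45*y^5 + 0.264*y^4 - 0.458*y^3 + 0.77*y^2 + 0.354*y - 0.67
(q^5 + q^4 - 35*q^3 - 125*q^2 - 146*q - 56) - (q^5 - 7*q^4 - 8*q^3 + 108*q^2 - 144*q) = 8*q^4 - 27*q^3 - 233*q^2 - 2*q - 56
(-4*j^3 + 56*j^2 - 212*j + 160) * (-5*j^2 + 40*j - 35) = 20*j^5 - 440*j^4 + 3440*j^3 - 11240*j^2 + 13820*j - 5600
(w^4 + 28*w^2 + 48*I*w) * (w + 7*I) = w^5 + 7*I*w^4 + 28*w^3 + 244*I*w^2 - 336*w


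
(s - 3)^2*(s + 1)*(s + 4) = s^4 - s^3 - 17*s^2 + 21*s + 36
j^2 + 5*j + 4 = (j + 1)*(j + 4)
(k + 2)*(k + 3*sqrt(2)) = k^2 + 2*k + 3*sqrt(2)*k + 6*sqrt(2)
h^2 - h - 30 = (h - 6)*(h + 5)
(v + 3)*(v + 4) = v^2 + 7*v + 12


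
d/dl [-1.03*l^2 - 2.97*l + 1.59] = -2.06*l - 2.97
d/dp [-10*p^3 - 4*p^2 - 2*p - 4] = -30*p^2 - 8*p - 2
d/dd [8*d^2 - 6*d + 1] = 16*d - 6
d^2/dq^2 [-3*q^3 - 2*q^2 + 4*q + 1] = -18*q - 4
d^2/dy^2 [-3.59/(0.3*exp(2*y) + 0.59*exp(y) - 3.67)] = (-3.59*(0.6*exp(y) + 0.59)*(1.2*exp(y) + 1.18)*exp(y) + (4.308*exp(y) + 2.1181)*(0.3*exp(2*y) + 0.59*exp(y) - 3.67))*exp(y)/(0.3*exp(2*y) + 0.59*exp(y) - 3.67)^3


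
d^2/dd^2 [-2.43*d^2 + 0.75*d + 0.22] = -4.86000000000000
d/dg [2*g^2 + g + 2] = 4*g + 1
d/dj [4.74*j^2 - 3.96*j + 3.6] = 9.48*j - 3.96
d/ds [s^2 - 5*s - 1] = 2*s - 5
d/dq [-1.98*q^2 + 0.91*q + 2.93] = 0.91 - 3.96*q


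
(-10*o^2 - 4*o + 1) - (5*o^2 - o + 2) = -15*o^2 - 3*o - 1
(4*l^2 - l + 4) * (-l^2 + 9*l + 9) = -4*l^4 + 37*l^3 + 23*l^2 + 27*l + 36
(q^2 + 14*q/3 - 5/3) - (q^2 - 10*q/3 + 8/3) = 8*q - 13/3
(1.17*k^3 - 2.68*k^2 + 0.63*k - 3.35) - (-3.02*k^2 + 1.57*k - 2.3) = 1.17*k^3 + 0.34*k^2 - 0.94*k - 1.05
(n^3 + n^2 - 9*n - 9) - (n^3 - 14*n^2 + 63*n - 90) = 15*n^2 - 72*n + 81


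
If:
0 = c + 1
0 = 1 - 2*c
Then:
No Solution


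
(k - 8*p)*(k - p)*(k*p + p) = k^3*p - 9*k^2*p^2 + k^2*p + 8*k*p^3 - 9*k*p^2 + 8*p^3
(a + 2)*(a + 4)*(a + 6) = a^3 + 12*a^2 + 44*a + 48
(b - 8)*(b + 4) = b^2 - 4*b - 32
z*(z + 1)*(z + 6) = z^3 + 7*z^2 + 6*z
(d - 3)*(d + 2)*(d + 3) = d^3 + 2*d^2 - 9*d - 18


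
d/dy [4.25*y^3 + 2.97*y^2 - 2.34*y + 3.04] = 12.75*y^2 + 5.94*y - 2.34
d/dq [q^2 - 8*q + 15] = 2*q - 8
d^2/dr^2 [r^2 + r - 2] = 2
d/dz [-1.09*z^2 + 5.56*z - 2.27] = 5.56 - 2.18*z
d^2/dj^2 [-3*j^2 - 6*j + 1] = -6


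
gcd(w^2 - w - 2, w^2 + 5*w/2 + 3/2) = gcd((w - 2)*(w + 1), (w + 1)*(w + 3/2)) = w + 1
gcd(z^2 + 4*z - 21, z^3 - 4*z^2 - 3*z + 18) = z - 3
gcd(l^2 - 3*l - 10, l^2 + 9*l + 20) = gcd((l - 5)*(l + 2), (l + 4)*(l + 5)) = 1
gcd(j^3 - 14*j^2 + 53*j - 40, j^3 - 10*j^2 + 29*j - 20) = j^2 - 6*j + 5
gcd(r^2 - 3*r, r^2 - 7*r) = r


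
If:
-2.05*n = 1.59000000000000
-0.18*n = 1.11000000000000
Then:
No Solution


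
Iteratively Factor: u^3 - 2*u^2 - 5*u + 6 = (u + 2)*(u^2 - 4*u + 3) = (u - 1)*(u + 2)*(u - 3)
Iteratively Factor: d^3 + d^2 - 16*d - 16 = (d + 4)*(d^2 - 3*d - 4) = (d + 1)*(d + 4)*(d - 4)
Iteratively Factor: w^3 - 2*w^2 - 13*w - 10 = (w - 5)*(w^2 + 3*w + 2) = (w - 5)*(w + 2)*(w + 1)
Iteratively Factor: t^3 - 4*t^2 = (t)*(t^2 - 4*t) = t*(t - 4)*(t)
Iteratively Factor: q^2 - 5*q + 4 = (q - 1)*(q - 4)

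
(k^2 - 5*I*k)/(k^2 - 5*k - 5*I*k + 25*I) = k/(k - 5)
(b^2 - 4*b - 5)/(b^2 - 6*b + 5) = (b + 1)/(b - 1)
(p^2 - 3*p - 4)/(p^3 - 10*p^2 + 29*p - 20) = (p + 1)/(p^2 - 6*p + 5)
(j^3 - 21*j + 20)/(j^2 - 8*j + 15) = (j^3 - 21*j + 20)/(j^2 - 8*j + 15)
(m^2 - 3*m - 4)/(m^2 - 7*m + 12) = (m + 1)/(m - 3)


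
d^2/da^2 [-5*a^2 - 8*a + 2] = -10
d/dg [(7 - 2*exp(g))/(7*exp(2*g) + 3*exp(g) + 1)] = (14*exp(2*g) - 98*exp(g) - 23)*exp(g)/(49*exp(4*g) + 42*exp(3*g) + 23*exp(2*g) + 6*exp(g) + 1)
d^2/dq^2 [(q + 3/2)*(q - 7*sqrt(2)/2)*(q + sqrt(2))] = 6*q - 5*sqrt(2) + 3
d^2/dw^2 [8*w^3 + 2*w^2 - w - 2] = 48*w + 4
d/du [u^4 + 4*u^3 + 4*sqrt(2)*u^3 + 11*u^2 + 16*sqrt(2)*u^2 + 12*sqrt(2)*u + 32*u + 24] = 4*u^3 + 12*u^2 + 12*sqrt(2)*u^2 + 22*u + 32*sqrt(2)*u + 12*sqrt(2) + 32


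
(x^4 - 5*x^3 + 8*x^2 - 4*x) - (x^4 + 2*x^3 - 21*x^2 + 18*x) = -7*x^3 + 29*x^2 - 22*x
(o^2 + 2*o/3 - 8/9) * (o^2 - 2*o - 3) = o^4 - 4*o^3/3 - 47*o^2/9 - 2*o/9 + 8/3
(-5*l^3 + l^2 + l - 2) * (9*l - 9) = -45*l^4 + 54*l^3 - 27*l + 18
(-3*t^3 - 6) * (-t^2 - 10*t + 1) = 3*t^5 + 30*t^4 - 3*t^3 + 6*t^2 + 60*t - 6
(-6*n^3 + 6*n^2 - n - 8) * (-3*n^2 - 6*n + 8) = 18*n^5 + 18*n^4 - 81*n^3 + 78*n^2 + 40*n - 64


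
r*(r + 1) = r^2 + r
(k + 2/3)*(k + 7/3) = k^2 + 3*k + 14/9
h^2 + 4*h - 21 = (h - 3)*(h + 7)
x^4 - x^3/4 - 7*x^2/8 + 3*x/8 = x*(x - 3/4)*(x - 1/2)*(x + 1)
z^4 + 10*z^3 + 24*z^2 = z^2*(z + 4)*(z + 6)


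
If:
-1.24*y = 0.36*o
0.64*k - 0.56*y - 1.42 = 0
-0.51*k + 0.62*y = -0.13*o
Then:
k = -1.39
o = 14.22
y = -4.13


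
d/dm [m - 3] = 1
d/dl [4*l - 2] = 4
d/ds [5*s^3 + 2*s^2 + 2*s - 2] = 15*s^2 + 4*s + 2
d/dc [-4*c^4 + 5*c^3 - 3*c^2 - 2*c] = -16*c^3 + 15*c^2 - 6*c - 2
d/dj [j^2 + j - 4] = 2*j + 1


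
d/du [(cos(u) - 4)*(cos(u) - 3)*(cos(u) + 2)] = (-3*cos(u)^2 + 10*cos(u) + 2)*sin(u)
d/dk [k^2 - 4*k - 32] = 2*k - 4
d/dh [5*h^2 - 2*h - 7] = 10*h - 2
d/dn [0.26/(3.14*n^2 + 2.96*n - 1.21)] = (-1.6328*n - 0.7696)/(3.14*n^2 + 2.96*n - 1.21)^2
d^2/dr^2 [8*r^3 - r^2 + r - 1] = 48*r - 2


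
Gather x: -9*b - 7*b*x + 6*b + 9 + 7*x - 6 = -3*b + x*(7 - 7*b) + 3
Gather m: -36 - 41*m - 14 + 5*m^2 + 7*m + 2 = 5*m^2 - 34*m - 48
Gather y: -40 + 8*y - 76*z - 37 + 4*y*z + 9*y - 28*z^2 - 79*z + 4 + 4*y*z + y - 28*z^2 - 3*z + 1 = y*(8*z + 18) - 56*z^2 - 158*z - 72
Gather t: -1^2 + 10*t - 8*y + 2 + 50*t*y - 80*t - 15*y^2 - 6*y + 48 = t*(50*y - 70) - 15*y^2 - 14*y + 49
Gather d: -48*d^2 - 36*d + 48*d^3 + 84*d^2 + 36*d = 48*d^3 + 36*d^2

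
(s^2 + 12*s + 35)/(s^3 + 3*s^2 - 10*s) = (s + 7)/(s*(s - 2))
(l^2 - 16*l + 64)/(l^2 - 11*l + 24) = (l - 8)/(l - 3)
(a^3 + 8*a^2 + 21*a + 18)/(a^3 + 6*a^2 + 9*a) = (a + 2)/a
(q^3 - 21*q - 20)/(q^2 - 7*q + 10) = (q^2 + 5*q + 4)/(q - 2)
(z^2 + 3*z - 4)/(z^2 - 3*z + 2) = (z + 4)/(z - 2)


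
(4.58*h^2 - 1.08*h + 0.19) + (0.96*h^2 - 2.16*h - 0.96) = 5.54*h^2 - 3.24*h - 0.77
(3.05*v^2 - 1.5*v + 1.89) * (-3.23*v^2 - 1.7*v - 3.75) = -9.8515*v^4 - 0.34*v^3 - 14.9922*v^2 + 2.412*v - 7.0875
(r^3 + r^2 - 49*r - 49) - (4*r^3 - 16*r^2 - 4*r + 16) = -3*r^3 + 17*r^2 - 45*r - 65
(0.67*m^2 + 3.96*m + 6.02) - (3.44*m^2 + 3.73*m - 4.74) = -2.77*m^2 + 0.23*m + 10.76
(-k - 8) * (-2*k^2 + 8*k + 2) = 2*k^3 + 8*k^2 - 66*k - 16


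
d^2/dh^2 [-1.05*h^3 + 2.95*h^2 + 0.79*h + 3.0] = 5.9 - 6.3*h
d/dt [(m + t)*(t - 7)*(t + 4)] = 2*m*t - 3*m + 3*t^2 - 6*t - 28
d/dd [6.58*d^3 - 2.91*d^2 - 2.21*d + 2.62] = 19.74*d^2 - 5.82*d - 2.21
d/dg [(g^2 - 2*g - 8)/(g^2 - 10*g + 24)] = -8/(g^2 - 12*g + 36)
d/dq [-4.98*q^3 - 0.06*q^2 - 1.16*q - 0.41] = -14.94*q^2 - 0.12*q - 1.16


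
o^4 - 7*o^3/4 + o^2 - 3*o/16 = o*(o - 3/4)*(o - 1/2)^2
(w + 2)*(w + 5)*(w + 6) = w^3 + 13*w^2 + 52*w + 60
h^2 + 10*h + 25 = (h + 5)^2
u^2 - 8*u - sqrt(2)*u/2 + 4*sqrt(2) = (u - 8)*(u - sqrt(2)/2)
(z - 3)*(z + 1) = z^2 - 2*z - 3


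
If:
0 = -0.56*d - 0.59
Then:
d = -1.05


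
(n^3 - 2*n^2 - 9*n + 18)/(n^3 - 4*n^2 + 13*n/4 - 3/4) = 4*(n^2 + n - 6)/(4*n^2 - 4*n + 1)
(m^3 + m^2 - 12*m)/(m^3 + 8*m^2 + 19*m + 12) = m*(m - 3)/(m^2 + 4*m + 3)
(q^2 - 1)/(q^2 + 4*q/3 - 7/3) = 3*(q + 1)/(3*q + 7)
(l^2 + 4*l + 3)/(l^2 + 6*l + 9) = (l + 1)/(l + 3)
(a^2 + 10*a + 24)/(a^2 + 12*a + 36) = (a + 4)/(a + 6)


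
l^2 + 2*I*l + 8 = (l - 2*I)*(l + 4*I)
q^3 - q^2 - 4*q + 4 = (q - 2)*(q - 1)*(q + 2)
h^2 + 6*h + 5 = (h + 1)*(h + 5)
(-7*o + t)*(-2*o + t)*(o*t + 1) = 14*o^3*t - 9*o^2*t^2 + 14*o^2 + o*t^3 - 9*o*t + t^2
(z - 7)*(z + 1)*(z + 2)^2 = z^4 - 2*z^3 - 27*z^2 - 52*z - 28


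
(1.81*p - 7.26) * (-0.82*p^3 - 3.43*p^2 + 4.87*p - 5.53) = -1.4842*p^4 - 0.255100000000001*p^3 + 33.7165*p^2 - 45.3655*p + 40.1478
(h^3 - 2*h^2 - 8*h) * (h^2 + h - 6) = h^5 - h^4 - 16*h^3 + 4*h^2 + 48*h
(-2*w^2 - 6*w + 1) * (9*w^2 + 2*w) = -18*w^4 - 58*w^3 - 3*w^2 + 2*w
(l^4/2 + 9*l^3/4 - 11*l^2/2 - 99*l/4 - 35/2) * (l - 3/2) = l^5/2 + 3*l^4/2 - 71*l^3/8 - 33*l^2/2 + 157*l/8 + 105/4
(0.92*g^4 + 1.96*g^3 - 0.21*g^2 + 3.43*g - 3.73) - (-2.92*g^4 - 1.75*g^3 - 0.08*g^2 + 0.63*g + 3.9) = 3.84*g^4 + 3.71*g^3 - 0.13*g^2 + 2.8*g - 7.63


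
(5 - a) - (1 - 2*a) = a + 4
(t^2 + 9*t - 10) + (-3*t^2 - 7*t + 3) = -2*t^2 + 2*t - 7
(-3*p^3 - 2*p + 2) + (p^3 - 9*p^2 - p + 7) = -2*p^3 - 9*p^2 - 3*p + 9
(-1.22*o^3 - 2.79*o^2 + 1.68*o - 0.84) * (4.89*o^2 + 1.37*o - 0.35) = -5.9658*o^5 - 15.3145*o^4 + 4.8199*o^3 - 0.829499999999999*o^2 - 1.7388*o + 0.294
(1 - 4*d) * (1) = 1 - 4*d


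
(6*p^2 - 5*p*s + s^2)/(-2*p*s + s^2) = (-3*p + s)/s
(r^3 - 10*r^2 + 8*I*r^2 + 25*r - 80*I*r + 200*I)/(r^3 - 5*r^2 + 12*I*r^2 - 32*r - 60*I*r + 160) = (r - 5)/(r + 4*I)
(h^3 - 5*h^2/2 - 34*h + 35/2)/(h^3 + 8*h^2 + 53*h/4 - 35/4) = 2*(h - 7)/(2*h + 7)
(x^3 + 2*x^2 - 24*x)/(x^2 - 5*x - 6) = x*(-x^2 - 2*x + 24)/(-x^2 + 5*x + 6)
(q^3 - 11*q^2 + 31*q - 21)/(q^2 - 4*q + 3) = q - 7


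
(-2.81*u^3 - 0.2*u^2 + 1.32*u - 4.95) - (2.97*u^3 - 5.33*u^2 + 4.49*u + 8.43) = -5.78*u^3 + 5.13*u^2 - 3.17*u - 13.38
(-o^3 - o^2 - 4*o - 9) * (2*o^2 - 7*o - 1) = -2*o^5 + 5*o^4 + 11*o^2 + 67*o + 9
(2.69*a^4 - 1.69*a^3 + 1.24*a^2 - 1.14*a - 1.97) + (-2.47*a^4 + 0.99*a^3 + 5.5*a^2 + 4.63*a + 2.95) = 0.22*a^4 - 0.7*a^3 + 6.74*a^2 + 3.49*a + 0.98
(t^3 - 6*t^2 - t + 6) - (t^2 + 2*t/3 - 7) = t^3 - 7*t^2 - 5*t/3 + 13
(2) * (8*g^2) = 16*g^2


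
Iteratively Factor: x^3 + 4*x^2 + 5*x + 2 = (x + 1)*(x^2 + 3*x + 2) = (x + 1)*(x + 2)*(x + 1)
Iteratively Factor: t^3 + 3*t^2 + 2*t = (t + 1)*(t^2 + 2*t) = t*(t + 1)*(t + 2)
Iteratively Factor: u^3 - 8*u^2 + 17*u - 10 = (u - 2)*(u^2 - 6*u + 5) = (u - 2)*(u - 1)*(u - 5)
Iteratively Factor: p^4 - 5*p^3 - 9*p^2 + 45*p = (p + 3)*(p^3 - 8*p^2 + 15*p) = (p - 5)*(p + 3)*(p^2 - 3*p) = p*(p - 5)*(p + 3)*(p - 3)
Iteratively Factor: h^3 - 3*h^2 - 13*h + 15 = (h - 1)*(h^2 - 2*h - 15) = (h - 1)*(h + 3)*(h - 5)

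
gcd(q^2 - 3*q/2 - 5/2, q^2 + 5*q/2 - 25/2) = q - 5/2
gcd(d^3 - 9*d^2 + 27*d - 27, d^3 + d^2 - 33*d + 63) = d^2 - 6*d + 9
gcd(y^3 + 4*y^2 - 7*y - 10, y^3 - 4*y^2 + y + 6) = y^2 - y - 2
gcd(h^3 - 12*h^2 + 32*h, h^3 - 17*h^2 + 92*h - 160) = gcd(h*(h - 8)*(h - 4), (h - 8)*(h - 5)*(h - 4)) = h^2 - 12*h + 32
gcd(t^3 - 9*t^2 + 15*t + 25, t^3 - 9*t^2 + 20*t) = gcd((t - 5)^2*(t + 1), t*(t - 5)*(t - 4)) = t - 5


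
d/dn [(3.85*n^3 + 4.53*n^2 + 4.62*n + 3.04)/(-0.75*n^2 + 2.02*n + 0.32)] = (-2.8875*n^4 + 15.554*n^3 + 16.3116*n^2 + 7.4592*n - 4.6624)/(0.5625*n^4 - 3.03*n^3 + 3.6004*n^2 + 1.2928*n + 0.1024)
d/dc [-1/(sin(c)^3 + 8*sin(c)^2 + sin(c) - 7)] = (3*sin(c)^2 + 16*sin(c) + 1)*cos(c)/(sin(c)^3 + 8*sin(c)^2 + sin(c) - 7)^2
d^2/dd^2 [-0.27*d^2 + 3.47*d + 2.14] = -0.540000000000000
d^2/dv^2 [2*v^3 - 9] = 12*v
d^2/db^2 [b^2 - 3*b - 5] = 2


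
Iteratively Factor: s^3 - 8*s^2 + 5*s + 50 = (s - 5)*(s^2 - 3*s - 10) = (s - 5)^2*(s + 2)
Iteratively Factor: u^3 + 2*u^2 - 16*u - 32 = (u - 4)*(u^2 + 6*u + 8) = (u - 4)*(u + 4)*(u + 2)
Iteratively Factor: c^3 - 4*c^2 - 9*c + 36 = (c - 3)*(c^2 - c - 12) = (c - 4)*(c - 3)*(c + 3)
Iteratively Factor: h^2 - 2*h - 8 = (h - 4)*(h + 2)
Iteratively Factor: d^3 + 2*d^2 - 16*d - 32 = (d - 4)*(d^2 + 6*d + 8) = (d - 4)*(d + 2)*(d + 4)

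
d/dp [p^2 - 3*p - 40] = 2*p - 3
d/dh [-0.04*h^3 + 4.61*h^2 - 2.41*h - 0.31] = -0.12*h^2 + 9.22*h - 2.41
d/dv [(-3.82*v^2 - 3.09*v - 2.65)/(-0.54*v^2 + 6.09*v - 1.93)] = (-24.9324*v^2 + 11.8832*v + 22.1022)/(0.2916*v^4 - 6.5772*v^3 + 39.1725*v^2 - 23.5074*v + 3.7249)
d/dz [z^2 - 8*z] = 2*z - 8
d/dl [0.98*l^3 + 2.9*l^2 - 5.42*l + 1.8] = 2.94*l^2 + 5.8*l - 5.42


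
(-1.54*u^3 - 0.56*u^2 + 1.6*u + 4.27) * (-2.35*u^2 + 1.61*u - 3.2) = 3.619*u^5 - 1.1634*u^4 + 0.2664*u^3 - 5.6665*u^2 + 1.7547*u - 13.664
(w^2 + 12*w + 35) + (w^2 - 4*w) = 2*w^2 + 8*w + 35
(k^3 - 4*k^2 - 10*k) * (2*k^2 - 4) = 2*k^5 - 8*k^4 - 24*k^3 + 16*k^2 + 40*k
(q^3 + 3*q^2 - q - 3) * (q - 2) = q^4 + q^3 - 7*q^2 - q + 6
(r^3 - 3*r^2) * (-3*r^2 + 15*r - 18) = -3*r^5 + 24*r^4 - 63*r^3 + 54*r^2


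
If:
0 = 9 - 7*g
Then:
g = 9/7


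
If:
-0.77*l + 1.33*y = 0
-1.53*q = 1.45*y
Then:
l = 1.72727272727273*y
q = -0.947712418300654*y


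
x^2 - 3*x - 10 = (x - 5)*(x + 2)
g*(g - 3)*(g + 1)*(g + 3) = g^4 + g^3 - 9*g^2 - 9*g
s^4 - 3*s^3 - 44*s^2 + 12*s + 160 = (s - 8)*(s - 2)*(s + 2)*(s + 5)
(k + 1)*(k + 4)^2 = k^3 + 9*k^2 + 24*k + 16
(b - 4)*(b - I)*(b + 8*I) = b^3 - 4*b^2 + 7*I*b^2 + 8*b - 28*I*b - 32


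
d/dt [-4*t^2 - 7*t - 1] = -8*t - 7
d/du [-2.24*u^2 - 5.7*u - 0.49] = -4.48*u - 5.7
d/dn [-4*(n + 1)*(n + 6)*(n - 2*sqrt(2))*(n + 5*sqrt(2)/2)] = -16*n^3 - 84*n^2 - 6*sqrt(2)*n^2 - 28*sqrt(2)*n + 32*n - 12*sqrt(2) + 280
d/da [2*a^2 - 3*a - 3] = 4*a - 3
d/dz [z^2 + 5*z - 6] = 2*z + 5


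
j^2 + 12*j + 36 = (j + 6)^2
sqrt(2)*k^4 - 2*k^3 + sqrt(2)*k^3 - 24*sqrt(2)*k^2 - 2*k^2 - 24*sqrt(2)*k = k*(k - 4*sqrt(2))*(k + 3*sqrt(2))*(sqrt(2)*k + sqrt(2))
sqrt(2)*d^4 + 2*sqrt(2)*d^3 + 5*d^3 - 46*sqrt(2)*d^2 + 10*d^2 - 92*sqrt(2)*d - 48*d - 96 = (d + 2)*(d - 4*sqrt(2))*(d + 6*sqrt(2))*(sqrt(2)*d + 1)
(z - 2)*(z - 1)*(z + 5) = z^3 + 2*z^2 - 13*z + 10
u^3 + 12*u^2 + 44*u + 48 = (u + 2)*(u + 4)*(u + 6)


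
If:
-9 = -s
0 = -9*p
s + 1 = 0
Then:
No Solution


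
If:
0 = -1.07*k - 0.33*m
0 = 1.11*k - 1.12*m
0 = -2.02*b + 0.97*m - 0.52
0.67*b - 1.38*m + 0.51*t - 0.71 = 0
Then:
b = -0.26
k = 0.00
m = 0.00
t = 1.73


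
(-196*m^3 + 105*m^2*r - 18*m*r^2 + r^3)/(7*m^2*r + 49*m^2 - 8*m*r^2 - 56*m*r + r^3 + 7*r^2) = (28*m^2 - 11*m*r + r^2)/(-m*r - 7*m + r^2 + 7*r)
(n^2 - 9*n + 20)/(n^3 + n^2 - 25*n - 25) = (n - 4)/(n^2 + 6*n + 5)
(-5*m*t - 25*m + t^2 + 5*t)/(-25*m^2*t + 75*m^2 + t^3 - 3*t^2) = (t + 5)/(5*m*t - 15*m + t^2 - 3*t)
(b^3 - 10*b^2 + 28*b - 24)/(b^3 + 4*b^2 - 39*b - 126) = (b^2 - 4*b + 4)/(b^2 + 10*b + 21)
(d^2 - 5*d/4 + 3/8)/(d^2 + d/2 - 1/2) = (d - 3/4)/(d + 1)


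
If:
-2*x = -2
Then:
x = 1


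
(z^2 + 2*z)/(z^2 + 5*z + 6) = z/(z + 3)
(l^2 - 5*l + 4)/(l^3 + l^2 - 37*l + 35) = (l - 4)/(l^2 + 2*l - 35)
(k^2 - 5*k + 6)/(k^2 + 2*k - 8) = (k - 3)/(k + 4)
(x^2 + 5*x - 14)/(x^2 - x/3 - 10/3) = 3*(x + 7)/(3*x + 5)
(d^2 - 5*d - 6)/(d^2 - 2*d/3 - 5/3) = 3*(d - 6)/(3*d - 5)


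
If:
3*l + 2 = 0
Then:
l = -2/3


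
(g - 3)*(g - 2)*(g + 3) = g^3 - 2*g^2 - 9*g + 18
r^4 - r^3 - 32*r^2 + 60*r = r*(r - 5)*(r - 2)*(r + 6)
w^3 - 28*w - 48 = (w - 6)*(w + 2)*(w + 4)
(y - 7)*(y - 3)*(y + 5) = y^3 - 5*y^2 - 29*y + 105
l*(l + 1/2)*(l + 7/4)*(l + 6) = l^4 + 33*l^3/4 + 115*l^2/8 + 21*l/4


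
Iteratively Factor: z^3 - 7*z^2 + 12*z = (z - 4)*(z^2 - 3*z) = (z - 4)*(z - 3)*(z)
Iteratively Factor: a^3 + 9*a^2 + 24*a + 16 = (a + 4)*(a^2 + 5*a + 4) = (a + 4)^2*(a + 1)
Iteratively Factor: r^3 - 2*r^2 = (r)*(r^2 - 2*r) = r*(r - 2)*(r)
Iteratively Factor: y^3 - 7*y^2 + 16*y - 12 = (y - 3)*(y^2 - 4*y + 4) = (y - 3)*(y - 2)*(y - 2)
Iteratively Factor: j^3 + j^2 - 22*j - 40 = (j + 2)*(j^2 - j - 20) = (j - 5)*(j + 2)*(j + 4)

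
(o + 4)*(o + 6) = o^2 + 10*o + 24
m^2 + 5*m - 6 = (m - 1)*(m + 6)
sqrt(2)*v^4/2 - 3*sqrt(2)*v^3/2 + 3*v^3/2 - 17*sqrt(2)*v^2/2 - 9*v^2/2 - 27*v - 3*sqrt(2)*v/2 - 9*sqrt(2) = (v - 6)*(v + 3)*(v + sqrt(2)/2)*(sqrt(2)*v/2 + 1)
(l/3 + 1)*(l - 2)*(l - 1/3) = l^3/3 + 2*l^2/9 - 19*l/9 + 2/3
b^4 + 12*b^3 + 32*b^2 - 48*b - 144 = (b - 2)*(b + 2)*(b + 6)^2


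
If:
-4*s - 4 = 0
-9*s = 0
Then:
No Solution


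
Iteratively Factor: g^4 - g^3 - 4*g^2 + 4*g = (g + 2)*(g^3 - 3*g^2 + 2*g) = (g - 1)*(g + 2)*(g^2 - 2*g) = (g - 2)*(g - 1)*(g + 2)*(g)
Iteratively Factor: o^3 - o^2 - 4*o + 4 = (o - 2)*(o^2 + o - 2) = (o - 2)*(o + 2)*(o - 1)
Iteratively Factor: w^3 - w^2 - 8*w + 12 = (w - 2)*(w^2 + w - 6) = (w - 2)^2*(w + 3)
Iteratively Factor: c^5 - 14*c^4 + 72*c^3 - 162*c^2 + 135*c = (c - 3)*(c^4 - 11*c^3 + 39*c^2 - 45*c) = (c - 3)^2*(c^3 - 8*c^2 + 15*c) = (c - 3)^3*(c^2 - 5*c) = c*(c - 3)^3*(c - 5)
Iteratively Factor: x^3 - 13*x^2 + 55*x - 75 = (x - 3)*(x^2 - 10*x + 25) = (x - 5)*(x - 3)*(x - 5)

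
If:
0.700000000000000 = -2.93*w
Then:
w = -0.24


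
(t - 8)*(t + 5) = t^2 - 3*t - 40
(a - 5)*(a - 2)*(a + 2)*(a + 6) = a^4 + a^3 - 34*a^2 - 4*a + 120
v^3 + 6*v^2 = v^2*(v + 6)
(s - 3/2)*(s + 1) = s^2 - s/2 - 3/2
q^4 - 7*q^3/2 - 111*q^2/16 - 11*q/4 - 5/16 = (q - 5)*(q + 1/4)^2*(q + 1)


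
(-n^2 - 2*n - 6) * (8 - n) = n^3 - 6*n^2 - 10*n - 48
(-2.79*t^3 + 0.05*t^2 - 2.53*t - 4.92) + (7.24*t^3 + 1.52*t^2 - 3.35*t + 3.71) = 4.45*t^3 + 1.57*t^2 - 5.88*t - 1.21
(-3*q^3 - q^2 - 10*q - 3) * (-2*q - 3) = 6*q^4 + 11*q^3 + 23*q^2 + 36*q + 9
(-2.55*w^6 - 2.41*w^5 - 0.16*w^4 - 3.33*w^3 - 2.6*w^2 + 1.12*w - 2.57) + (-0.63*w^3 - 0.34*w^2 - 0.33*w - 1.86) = -2.55*w^6 - 2.41*w^5 - 0.16*w^4 - 3.96*w^3 - 2.94*w^2 + 0.79*w - 4.43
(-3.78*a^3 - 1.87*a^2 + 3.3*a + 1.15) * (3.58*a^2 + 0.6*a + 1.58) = -13.5324*a^5 - 8.9626*a^4 + 4.7196*a^3 + 3.1424*a^2 + 5.904*a + 1.817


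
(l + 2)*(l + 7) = l^2 + 9*l + 14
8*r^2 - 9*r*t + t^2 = (-8*r + t)*(-r + t)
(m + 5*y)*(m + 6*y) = m^2 + 11*m*y + 30*y^2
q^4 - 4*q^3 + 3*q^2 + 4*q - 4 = (q - 2)^2*(q - 1)*(q + 1)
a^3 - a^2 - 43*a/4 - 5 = (a - 4)*(a + 1/2)*(a + 5/2)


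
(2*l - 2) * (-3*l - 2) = -6*l^2 + 2*l + 4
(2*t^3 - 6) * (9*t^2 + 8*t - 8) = 18*t^5 + 16*t^4 - 16*t^3 - 54*t^2 - 48*t + 48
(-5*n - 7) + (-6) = -5*n - 13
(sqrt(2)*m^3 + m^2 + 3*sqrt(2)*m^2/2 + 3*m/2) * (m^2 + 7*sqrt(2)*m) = sqrt(2)*m^5 + 3*sqrt(2)*m^4/2 + 15*m^4 + 7*sqrt(2)*m^3 + 45*m^3/2 + 21*sqrt(2)*m^2/2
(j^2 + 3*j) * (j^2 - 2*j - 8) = j^4 + j^3 - 14*j^2 - 24*j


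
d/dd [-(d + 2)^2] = -2*d - 4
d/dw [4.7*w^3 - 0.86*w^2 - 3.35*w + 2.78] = 14.1*w^2 - 1.72*w - 3.35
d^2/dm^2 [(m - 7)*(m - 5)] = 2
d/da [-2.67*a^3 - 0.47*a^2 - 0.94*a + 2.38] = -8.01*a^2 - 0.94*a - 0.94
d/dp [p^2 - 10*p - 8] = 2*p - 10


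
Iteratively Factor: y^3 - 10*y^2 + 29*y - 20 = (y - 1)*(y^2 - 9*y + 20) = (y - 5)*(y - 1)*(y - 4)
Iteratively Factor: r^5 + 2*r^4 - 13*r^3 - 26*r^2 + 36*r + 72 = (r + 2)*(r^4 - 13*r^2 + 36) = (r + 2)^2*(r^3 - 2*r^2 - 9*r + 18) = (r + 2)^2*(r + 3)*(r^2 - 5*r + 6) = (r - 3)*(r + 2)^2*(r + 3)*(r - 2)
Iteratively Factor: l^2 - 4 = (l + 2)*(l - 2)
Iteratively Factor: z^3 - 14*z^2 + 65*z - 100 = (z - 4)*(z^2 - 10*z + 25) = (z - 5)*(z - 4)*(z - 5)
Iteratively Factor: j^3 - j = (j)*(j^2 - 1) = j*(j + 1)*(j - 1)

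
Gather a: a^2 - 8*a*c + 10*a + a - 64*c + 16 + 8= a^2 + a*(11 - 8*c) - 64*c + 24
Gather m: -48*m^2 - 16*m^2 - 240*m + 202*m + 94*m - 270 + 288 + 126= -64*m^2 + 56*m + 144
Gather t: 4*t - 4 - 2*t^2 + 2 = -2*t^2 + 4*t - 2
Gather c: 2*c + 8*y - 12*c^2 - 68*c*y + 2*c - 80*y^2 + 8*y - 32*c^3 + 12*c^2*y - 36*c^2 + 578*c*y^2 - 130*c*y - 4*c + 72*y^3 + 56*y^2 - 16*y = -32*c^3 + c^2*(12*y - 48) + c*(578*y^2 - 198*y) + 72*y^3 - 24*y^2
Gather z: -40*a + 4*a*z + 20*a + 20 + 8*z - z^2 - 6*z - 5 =-20*a - z^2 + z*(4*a + 2) + 15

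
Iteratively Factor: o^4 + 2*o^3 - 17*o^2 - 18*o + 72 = (o - 3)*(o^3 + 5*o^2 - 2*o - 24) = (o - 3)*(o + 4)*(o^2 + o - 6) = (o - 3)*(o - 2)*(o + 4)*(o + 3)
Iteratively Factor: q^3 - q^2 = (q)*(q^2 - q) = q^2*(q - 1)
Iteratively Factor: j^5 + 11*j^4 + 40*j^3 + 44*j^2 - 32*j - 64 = (j - 1)*(j^4 + 12*j^3 + 52*j^2 + 96*j + 64) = (j - 1)*(j + 4)*(j^3 + 8*j^2 + 20*j + 16) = (j - 1)*(j + 2)*(j + 4)*(j^2 + 6*j + 8) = (j - 1)*(j + 2)^2*(j + 4)*(j + 4)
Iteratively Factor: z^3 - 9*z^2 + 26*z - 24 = (z - 4)*(z^2 - 5*z + 6) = (z - 4)*(z - 3)*(z - 2)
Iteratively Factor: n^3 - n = (n + 1)*(n^2 - n) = (n - 1)*(n + 1)*(n)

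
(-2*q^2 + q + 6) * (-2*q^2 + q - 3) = 4*q^4 - 4*q^3 - 5*q^2 + 3*q - 18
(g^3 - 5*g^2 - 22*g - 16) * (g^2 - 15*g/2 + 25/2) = g^5 - 25*g^4/2 + 28*g^3 + 173*g^2/2 - 155*g - 200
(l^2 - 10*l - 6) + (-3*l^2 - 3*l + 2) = -2*l^2 - 13*l - 4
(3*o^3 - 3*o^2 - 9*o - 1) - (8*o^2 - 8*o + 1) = 3*o^3 - 11*o^2 - o - 2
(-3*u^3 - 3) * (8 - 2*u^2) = 6*u^5 - 24*u^3 + 6*u^2 - 24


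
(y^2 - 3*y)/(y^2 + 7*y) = (y - 3)/(y + 7)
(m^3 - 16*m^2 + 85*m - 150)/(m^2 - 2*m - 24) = (m^2 - 10*m + 25)/(m + 4)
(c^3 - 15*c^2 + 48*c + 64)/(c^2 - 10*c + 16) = (c^2 - 7*c - 8)/(c - 2)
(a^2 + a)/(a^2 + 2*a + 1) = a/(a + 1)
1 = 1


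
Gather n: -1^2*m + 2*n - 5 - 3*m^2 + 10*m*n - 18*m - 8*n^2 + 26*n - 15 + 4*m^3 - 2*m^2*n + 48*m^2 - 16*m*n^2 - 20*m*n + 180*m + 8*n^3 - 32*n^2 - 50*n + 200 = 4*m^3 + 45*m^2 + 161*m + 8*n^3 + n^2*(-16*m - 40) + n*(-2*m^2 - 10*m - 22) + 180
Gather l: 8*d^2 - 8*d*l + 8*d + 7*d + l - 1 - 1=8*d^2 + 15*d + l*(1 - 8*d) - 2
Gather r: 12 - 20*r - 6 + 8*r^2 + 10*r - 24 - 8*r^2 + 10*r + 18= 0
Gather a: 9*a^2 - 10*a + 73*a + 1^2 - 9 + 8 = 9*a^2 + 63*a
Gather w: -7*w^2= -7*w^2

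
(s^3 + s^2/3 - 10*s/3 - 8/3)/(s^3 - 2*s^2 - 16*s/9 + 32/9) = 3*(s + 1)/(3*s - 4)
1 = 1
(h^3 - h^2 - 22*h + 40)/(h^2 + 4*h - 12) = (h^2 + h - 20)/(h + 6)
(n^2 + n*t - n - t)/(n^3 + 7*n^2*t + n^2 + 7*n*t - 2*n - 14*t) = (n + t)/(n^2 + 7*n*t + 2*n + 14*t)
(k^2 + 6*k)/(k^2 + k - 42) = k*(k + 6)/(k^2 + k - 42)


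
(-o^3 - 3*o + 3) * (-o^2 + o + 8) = o^5 - o^4 - 5*o^3 - 6*o^2 - 21*o + 24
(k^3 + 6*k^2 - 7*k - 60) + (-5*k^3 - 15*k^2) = -4*k^3 - 9*k^2 - 7*k - 60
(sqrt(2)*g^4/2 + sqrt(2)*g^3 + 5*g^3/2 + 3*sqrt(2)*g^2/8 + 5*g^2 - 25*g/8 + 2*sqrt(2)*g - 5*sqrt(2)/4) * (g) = sqrt(2)*g^5/2 + sqrt(2)*g^4 + 5*g^4/2 + 3*sqrt(2)*g^3/8 + 5*g^3 - 25*g^2/8 + 2*sqrt(2)*g^2 - 5*sqrt(2)*g/4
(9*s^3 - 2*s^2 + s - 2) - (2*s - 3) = 9*s^3 - 2*s^2 - s + 1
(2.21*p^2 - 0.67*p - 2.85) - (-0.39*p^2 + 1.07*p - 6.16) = 2.6*p^2 - 1.74*p + 3.31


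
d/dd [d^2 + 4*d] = 2*d + 4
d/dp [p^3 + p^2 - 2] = p*(3*p + 2)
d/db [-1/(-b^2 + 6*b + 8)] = 2*(3 - b)/(-b^2 + 6*b + 8)^2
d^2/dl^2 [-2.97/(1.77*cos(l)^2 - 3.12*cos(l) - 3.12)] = (-37.218852*(1 - cos(l)^2)^2 + 49.204584*cos(l)^3 - 113.126706*cos(l)^2 - 69.498*cos(l) + 127.844244)/(-1.77*cos(l)^2 + 3.12*cos(l) + 3.12)^3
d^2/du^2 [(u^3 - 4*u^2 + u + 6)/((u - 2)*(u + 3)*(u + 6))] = 2*(-11*u^3 - 63*u^2 + 27*u + 459)/(u^6 + 27*u^5 + 297*u^4 + 1701*u^3 + 5346*u^2 + 8748*u + 5832)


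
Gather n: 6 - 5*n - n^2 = -n^2 - 5*n + 6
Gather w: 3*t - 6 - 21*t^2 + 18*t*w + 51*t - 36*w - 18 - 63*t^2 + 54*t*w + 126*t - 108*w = -84*t^2 + 180*t + w*(72*t - 144) - 24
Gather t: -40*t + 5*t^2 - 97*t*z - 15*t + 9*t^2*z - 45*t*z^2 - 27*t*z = t^2*(9*z + 5) + t*(-45*z^2 - 124*z - 55)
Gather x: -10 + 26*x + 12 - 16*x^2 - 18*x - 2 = -16*x^2 + 8*x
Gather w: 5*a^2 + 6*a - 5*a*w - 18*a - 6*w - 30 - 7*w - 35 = 5*a^2 - 12*a + w*(-5*a - 13) - 65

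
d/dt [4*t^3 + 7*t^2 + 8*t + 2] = 12*t^2 + 14*t + 8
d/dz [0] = 0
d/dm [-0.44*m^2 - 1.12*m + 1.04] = -0.88*m - 1.12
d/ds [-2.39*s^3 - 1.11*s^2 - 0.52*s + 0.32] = -7.17*s^2 - 2.22*s - 0.52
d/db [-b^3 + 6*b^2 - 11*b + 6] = -3*b^2 + 12*b - 11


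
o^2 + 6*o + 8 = (o + 2)*(o + 4)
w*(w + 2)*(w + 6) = w^3 + 8*w^2 + 12*w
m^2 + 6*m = m*(m + 6)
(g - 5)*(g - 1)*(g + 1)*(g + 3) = g^4 - 2*g^3 - 16*g^2 + 2*g + 15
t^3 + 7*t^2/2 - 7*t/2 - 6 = (t - 3/2)*(t + 1)*(t + 4)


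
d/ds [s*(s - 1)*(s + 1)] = 3*s^2 - 1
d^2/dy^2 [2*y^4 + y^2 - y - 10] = 24*y^2 + 2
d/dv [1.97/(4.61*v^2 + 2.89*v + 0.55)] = (-18.1634*v - 5.6933)/(4.61*v^2 + 2.89*v + 0.55)^2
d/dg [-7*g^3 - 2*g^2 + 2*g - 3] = -21*g^2 - 4*g + 2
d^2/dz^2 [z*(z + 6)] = 2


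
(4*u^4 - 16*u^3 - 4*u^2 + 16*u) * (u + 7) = 4*u^5 + 12*u^4 - 116*u^3 - 12*u^2 + 112*u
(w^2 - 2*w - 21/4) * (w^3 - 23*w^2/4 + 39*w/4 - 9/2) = w^5 - 31*w^4/4 + 16*w^3 + 99*w^2/16 - 675*w/16 + 189/8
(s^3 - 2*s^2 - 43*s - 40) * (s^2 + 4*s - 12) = s^5 + 2*s^4 - 63*s^3 - 188*s^2 + 356*s + 480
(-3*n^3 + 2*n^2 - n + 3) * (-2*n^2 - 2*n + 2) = 6*n^5 + 2*n^4 - 8*n^3 - 8*n + 6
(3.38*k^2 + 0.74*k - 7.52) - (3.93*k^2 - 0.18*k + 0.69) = -0.55*k^2 + 0.92*k - 8.21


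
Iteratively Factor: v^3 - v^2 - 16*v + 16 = (v - 4)*(v^2 + 3*v - 4) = (v - 4)*(v + 4)*(v - 1)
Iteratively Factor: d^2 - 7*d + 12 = (d - 4)*(d - 3)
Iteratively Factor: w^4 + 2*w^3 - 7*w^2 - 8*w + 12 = (w - 2)*(w^3 + 4*w^2 + w - 6) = (w - 2)*(w + 3)*(w^2 + w - 2) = (w - 2)*(w - 1)*(w + 3)*(w + 2)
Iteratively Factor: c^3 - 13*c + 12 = (c - 3)*(c^2 + 3*c - 4) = (c - 3)*(c - 1)*(c + 4)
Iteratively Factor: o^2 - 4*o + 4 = (o - 2)*(o - 2)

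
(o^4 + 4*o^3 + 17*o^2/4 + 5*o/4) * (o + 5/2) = o^5 + 13*o^4/2 + 57*o^3/4 + 95*o^2/8 + 25*o/8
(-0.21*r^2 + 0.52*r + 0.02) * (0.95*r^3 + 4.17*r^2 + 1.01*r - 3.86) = -0.1995*r^5 - 0.3817*r^4 + 1.9753*r^3 + 1.4192*r^2 - 1.987*r - 0.0772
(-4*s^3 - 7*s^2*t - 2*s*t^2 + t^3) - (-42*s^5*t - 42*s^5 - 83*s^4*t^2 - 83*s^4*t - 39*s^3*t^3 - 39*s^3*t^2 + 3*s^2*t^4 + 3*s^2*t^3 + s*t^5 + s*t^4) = 42*s^5*t + 42*s^5 + 83*s^4*t^2 + 83*s^4*t + 39*s^3*t^3 + 39*s^3*t^2 - 4*s^3 - 3*s^2*t^4 - 3*s^2*t^3 - 7*s^2*t - s*t^5 - s*t^4 - 2*s*t^2 + t^3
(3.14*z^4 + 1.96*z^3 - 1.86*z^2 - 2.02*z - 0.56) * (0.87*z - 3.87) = 2.7318*z^5 - 10.4466*z^4 - 9.2034*z^3 + 5.4408*z^2 + 7.3302*z + 2.1672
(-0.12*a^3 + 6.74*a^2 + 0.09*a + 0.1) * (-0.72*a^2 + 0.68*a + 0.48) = 0.0864*a^5 - 4.9344*a^4 + 4.4608*a^3 + 3.2244*a^2 + 0.1112*a + 0.048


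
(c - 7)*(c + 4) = c^2 - 3*c - 28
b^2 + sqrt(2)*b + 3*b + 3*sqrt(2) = (b + 3)*(b + sqrt(2))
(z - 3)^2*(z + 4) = z^3 - 2*z^2 - 15*z + 36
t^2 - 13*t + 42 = (t - 7)*(t - 6)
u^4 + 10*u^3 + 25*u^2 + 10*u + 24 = (u + 4)*(u + 6)*(-I*u + 1)*(I*u + 1)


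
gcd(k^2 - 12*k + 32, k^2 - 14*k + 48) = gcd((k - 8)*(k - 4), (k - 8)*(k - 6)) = k - 8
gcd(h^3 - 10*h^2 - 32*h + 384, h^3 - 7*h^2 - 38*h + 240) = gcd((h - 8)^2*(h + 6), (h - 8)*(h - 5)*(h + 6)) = h^2 - 2*h - 48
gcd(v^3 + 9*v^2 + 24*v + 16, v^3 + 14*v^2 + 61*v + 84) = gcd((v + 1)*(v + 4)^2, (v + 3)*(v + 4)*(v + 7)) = v + 4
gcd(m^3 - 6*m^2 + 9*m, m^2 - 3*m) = m^2 - 3*m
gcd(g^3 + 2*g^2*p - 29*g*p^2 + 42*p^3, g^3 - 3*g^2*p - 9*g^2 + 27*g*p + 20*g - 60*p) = -g + 3*p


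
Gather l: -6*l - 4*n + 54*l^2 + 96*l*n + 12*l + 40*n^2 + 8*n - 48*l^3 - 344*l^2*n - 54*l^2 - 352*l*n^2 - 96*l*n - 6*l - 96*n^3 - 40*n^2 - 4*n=-48*l^3 - 344*l^2*n - 352*l*n^2 - 96*n^3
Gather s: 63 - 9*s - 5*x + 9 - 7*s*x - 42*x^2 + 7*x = s*(-7*x - 9) - 42*x^2 + 2*x + 72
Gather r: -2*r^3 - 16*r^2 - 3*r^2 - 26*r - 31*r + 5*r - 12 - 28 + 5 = -2*r^3 - 19*r^2 - 52*r - 35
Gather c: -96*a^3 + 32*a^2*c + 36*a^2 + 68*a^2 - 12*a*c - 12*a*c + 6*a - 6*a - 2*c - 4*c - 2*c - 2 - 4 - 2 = -96*a^3 + 104*a^2 + c*(32*a^2 - 24*a - 8) - 8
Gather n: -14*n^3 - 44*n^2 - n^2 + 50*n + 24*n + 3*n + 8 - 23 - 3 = -14*n^3 - 45*n^2 + 77*n - 18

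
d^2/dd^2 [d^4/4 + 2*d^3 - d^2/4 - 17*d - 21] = 3*d^2 + 12*d - 1/2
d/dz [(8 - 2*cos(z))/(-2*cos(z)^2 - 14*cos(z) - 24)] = (cos(z)^2 - 8*cos(z) - 40)*sin(z)/(cos(z)^2 + 7*cos(z) + 12)^2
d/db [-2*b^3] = -6*b^2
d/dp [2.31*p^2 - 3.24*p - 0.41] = 4.62*p - 3.24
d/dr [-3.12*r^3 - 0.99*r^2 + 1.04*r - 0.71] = -9.36*r^2 - 1.98*r + 1.04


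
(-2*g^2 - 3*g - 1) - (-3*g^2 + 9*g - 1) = g^2 - 12*g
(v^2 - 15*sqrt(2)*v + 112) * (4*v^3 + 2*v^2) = 4*v^5 - 60*sqrt(2)*v^4 + 2*v^4 - 30*sqrt(2)*v^3 + 448*v^3 + 224*v^2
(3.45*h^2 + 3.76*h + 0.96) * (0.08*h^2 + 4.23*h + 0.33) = 0.276*h^4 + 14.8943*h^3 + 17.1201*h^2 + 5.3016*h + 0.3168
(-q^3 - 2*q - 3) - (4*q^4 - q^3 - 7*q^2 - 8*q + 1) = -4*q^4 + 7*q^2 + 6*q - 4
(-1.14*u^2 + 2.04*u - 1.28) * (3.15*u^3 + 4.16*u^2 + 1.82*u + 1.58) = -3.591*u^5 + 1.6836*u^4 + 2.3796*u^3 - 3.4132*u^2 + 0.8936*u - 2.0224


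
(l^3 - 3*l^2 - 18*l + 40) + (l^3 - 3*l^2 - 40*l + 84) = 2*l^3 - 6*l^2 - 58*l + 124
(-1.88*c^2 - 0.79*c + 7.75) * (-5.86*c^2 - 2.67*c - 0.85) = 11.0168*c^4 + 9.649*c^3 - 41.7077*c^2 - 20.021*c - 6.5875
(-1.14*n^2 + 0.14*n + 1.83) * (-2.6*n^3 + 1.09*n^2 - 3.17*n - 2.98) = 2.964*n^5 - 1.6066*n^4 - 0.991600000000001*n^3 + 4.9481*n^2 - 6.2183*n - 5.4534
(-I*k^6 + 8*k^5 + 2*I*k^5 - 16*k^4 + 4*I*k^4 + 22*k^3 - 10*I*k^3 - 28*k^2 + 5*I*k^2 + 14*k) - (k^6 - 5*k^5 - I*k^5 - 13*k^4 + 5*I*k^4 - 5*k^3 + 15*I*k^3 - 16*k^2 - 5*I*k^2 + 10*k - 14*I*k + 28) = -k^6 - I*k^6 + 13*k^5 + 3*I*k^5 - 3*k^4 - I*k^4 + 27*k^3 - 25*I*k^3 - 12*k^2 + 10*I*k^2 + 4*k + 14*I*k - 28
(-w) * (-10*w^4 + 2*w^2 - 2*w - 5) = 10*w^5 - 2*w^3 + 2*w^2 + 5*w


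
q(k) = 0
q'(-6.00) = 0.00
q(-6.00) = 0.00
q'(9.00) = 0.00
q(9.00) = 0.00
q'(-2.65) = 0.00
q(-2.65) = 0.00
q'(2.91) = 0.00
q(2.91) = 0.00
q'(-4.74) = 0.00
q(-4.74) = 0.00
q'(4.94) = 0.00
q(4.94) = 0.00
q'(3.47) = 0.00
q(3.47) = 0.00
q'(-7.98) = 0.00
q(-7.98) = 0.00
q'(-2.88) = 0.00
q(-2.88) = 0.00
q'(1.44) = 0.00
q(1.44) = 0.00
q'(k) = 0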